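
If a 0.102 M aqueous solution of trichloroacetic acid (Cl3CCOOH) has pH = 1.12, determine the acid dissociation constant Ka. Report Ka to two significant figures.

Ka = 2.2 × 10^-1

[H+] = 10^(-1.12) = 7.59 × 10^-2 M
At equilibrium [HA] = 0.102 − 7.59 × 10^-2 = 2.61 × 10^-2 M
Ka = [H+][A-]/[HA] = (7.59 × 10^-2)² / 2.61 × 10^-2 = 2.2 × 10^-1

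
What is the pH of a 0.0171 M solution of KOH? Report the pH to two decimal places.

pH = 12.23

KOH is a strong base; [OH-] = 0.0171 M.
pOH = -log(0.0171) = 1.77
pH = 14.00 - 1.77 = 12.23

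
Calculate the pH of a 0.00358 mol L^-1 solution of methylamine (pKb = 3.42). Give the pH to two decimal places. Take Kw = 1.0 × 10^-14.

CH3NH2 + H2O ⇌ CH3NH3+ + OH-
Kb = 10^(−3.42) = 3.80 × 10^-4
Kb = x²/(0.00358 − x) = 3.80 × 10^-4
x is not negligible relative to C₀; solve x² + 0.00038·x − 1.36e-06 = 0.
x = (−Kb + √(Kb² + 4·Kb·C₀))/2 = 9.92 × 10^-4 M
pOH = 3.00, so pH = 14.00 − pOH = 11.00

pH = 11.00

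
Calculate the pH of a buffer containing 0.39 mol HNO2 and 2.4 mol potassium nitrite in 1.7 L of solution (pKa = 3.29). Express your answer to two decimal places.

pH = 4.08

Henderson–Hasselbalch: pH = pKa + log([NO2-]/[HNO2]) = 3.29 + log(2.4/0.39)
pH = 3.29 + (+0.789) = 4.08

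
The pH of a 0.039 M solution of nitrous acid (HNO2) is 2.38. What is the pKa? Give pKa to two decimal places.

[H+] = 10^(-2.38) = 4.17 × 10^-3 M
At equilibrium [HA] = 0.039 − 4.17 × 10^-3 = 3.48 × 10^-2 M
Ka = [H+][A-]/[HA] = (4.17 × 10^-3)² / 3.48 × 10^-2 = 5.00 × 10^-4
pKa = -log(5.00 × 10^-4) = 3.30

pKa = 3.30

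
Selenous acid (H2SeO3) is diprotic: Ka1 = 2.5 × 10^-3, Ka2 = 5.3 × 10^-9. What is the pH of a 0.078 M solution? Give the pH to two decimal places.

pH = 1.89

Ka1 ≫ Ka2, so treat the first dissociation as the only significant source of H+.
Ka1 = x²/(0.078 − x) = 2.5 × 10^-3
Solving the quadratic: x = (−Ka1 + √(Ka1² + 4·Ka1·C₀))/2 = 1.28 × 10^-2 M
pH = −log(1.28 × 10^-2) = 1.89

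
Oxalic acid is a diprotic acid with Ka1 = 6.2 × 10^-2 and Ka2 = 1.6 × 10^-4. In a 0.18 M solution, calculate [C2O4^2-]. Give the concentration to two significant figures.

1.6 × 10^-4 M

First ionization gives [H+] ≈ [HC2O4-] = 7.91 × 10^-2 M.
Second step: Ka2 = [H+][C2O4^2-]/[HC2O4-] ≈ [C2O4^2-] (since [H+] ≈ [HC2O4-]).
So [C2O4^2-] ≈ Ka2.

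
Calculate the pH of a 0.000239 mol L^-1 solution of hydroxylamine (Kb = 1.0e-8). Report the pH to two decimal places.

NH2OH + H2O ⇌ NH3OH+ + OH-
From the ICE table, Kb = [OH-]²/(0.000239 − [OH-]) = 1.0 × 10^-8.
Assume [OH-] ≪ 0.000239: [OH-] ≈ √(1.0 × 10^-8 × 0.000239) = 1.55 × 10^-6 M
pOH = 5.81, so pH = 14.00 − pOH = 8.19

pH = 8.19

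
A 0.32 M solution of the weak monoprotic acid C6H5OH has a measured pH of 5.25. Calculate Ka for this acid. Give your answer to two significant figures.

[H+] = 10^(-5.25) = 5.62 × 10^-6 M
At equilibrium [HA] = 0.32 − 5.62 × 10^-6 = 3.20 × 10^-1 M
Ka = [H+][A-]/[HA] = (5.62 × 10^-6)² / 3.20 × 10^-1 = 9.9 × 10^-11

Ka = 9.9 × 10^-11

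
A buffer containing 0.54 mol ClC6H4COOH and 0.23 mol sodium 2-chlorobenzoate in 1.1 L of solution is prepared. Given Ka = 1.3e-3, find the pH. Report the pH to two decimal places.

pH = 2.52

pKa = −log(1.3 × 10^-3) = 2.886
Using pH = pKa + log([base]/[acid]) with [base]/[acid] = 0.23/0.54:
pH = 2.886 + (-0.371) = 2.52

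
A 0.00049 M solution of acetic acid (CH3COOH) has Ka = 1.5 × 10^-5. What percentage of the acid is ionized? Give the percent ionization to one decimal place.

16.0%

CH3COOH ⇌ CH3COO- + H+; let x = [H+] at equilibrium.
Solve x² + 1.5e-05x − 7.35e-09 = 0 → x = 7.86 × 10^-5 M
Fraction ionized = 7.86 × 10^-5 / 0.00049 = 0.1604 → 16.0%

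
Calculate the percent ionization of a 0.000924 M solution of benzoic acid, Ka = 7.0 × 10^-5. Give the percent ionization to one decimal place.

24.0%

C6H5COOH ⇌ C6H5COO- + H+; let x = [H+] at equilibrium.
Solve x² + 7e-05x − 6.47e-08 = 0 → x = 2.22 × 10^-4 M
% ionization = x/C₀ × 100% = 2.22 × 10^-4/0.000924 × 100% = 24.0%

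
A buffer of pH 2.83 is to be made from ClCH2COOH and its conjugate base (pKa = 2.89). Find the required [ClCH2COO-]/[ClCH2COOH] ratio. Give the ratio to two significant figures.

pH = pKa + log(r) ⇒ log(r) = 2.83 − 2.89 = -0.06
r = [ClCH2COO-]/[ClCH2COOH] = 10^(-0.06) = 0.871

ratio = 0.87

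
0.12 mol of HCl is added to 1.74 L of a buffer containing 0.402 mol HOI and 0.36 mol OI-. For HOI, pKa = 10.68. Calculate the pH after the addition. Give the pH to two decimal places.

After neutralization: n(HOI) = 0.522 mol, n(OI-) = 0.24 mol.
pH = pKa + log([A⁻]/[HA]) = 10.68 + log(0.24/0.522) = 10.68 -0.337

pH = 10.34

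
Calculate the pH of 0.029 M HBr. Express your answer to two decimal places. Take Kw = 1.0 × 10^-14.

pH = 1.54

HBr is a strong acid and dissociates completely, so [H+] = 0.029 M.
pH = -log(0.029) = 1.54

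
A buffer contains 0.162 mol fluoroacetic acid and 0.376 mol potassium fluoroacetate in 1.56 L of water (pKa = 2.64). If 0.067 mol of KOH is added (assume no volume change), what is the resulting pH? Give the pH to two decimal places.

pH = 3.31

OH- converts FCH2COOH to FCH2COO-: FCH2COOH → 0.095 mol, FCH2COO- → 0.443 mol.
pH = pKa + log(n_FCH2COO-/n_FCH2COOH) = 2.64 + log(0.443/0.095) = 2.64 + (+0.669)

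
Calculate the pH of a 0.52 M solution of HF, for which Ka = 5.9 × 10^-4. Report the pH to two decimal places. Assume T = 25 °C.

HF ⇌ F- + H+
From the ICE table, Ka = x²/(0.52 − x) = 5.9 × 10^-4.
Assume x ≪ 0.52: x ≈ √(5.9 × 10^-4 × 0.52) = 1.75 × 10^-2 M
Check: 3.4% ionized — well under 5%, approximation valid.
pH = −log[H+] = −log(1.75 × 10^-2) = 1.76

pH = 1.76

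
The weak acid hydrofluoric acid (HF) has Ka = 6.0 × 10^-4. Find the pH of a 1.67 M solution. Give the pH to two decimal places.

pH = 1.50

HF ⇌ F- + H+
From the ICE table, Ka = x²/(1.67 − x) = 6.0 × 10^-4.
Since Ka ≪ C₀, x ≈ √(Ka·C₀) = 3.17 × 10^-2 M.
(x/C₀ = 1.9% < 5%, so the approximation holds.)
pH = −log[H+] = −log(3.17 × 10^-2) = 1.50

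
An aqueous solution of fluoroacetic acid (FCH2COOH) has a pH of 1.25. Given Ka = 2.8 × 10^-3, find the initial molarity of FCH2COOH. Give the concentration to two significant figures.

[H+] = 10^(-1.25) = 5.62 × 10^-2 M = x
Ka = x²/(C₀ − x) ⇒ C₀ = x + x²/Ka
C₀ = 5.62 × 10^-2 + (5.62 × 10^-2)²/(2.8 × 10^-3) = 1.18 M

C₀ = 1.2 M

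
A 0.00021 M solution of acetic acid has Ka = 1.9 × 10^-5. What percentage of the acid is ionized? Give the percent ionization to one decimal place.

CH3COOH ⇌ CH3COO- + H+; let x = [H+] at equilibrium.
Solve x² + 1.9e-05x − 3.99e-09 = 0 → x = 5.44 × 10^-5 M
% ionization = x/C₀ × 100% = 5.44 × 10^-5/0.00021 × 100% = 25.9%

25.9%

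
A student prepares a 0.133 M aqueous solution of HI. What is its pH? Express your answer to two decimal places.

pH = 0.88

HI is a strong acid and dissociates completely, so [H+] = 0.133 M.
pH = -log(0.133) = 0.88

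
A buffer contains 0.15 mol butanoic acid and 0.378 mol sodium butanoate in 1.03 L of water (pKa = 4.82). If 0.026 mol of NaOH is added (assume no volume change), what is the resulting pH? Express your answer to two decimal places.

pH = 5.33

After neutralization: n(CH3(CH2)2COOH) = 0.124 mol, n(CH3(CH2)2COO-) = 0.404 mol.
pH = pKa + log(n_CH3(CH2)2COO-/n_CH3(CH2)2COOH) = 4.82 + log(0.404/0.124) = 4.82 + (+0.513)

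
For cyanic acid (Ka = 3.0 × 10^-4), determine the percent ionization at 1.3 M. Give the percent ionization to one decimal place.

HOCN ⇌ OCN- + H+; let x = [H+] at equilibrium.
x ≈ √(Ka·C₀) = √(3.0 × 10^-4 × 1.3) = 1.97 × 10^-2 M
Fraction ionized = 1.97 × 10^-2 / 1.3 = 0.0152 → 1.5%

1.5%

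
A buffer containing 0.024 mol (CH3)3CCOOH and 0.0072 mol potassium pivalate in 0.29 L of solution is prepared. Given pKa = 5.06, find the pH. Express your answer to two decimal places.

pH = 4.54

Using pH = pKa + log([base]/[acid]) with [base]/[acid] = 0.0072/0.024:
pH = 5.06 + (-0.523) = 4.54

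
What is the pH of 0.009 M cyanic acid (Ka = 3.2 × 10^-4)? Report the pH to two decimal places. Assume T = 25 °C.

pH = 2.81

HOCN ⇌ OCN- + H+
Ka = [H+]²/(0.009 − [H+]) = 3.2 × 10^-4
Here C₀/Ka ≈ 28.1, so the small-[H+] approximation fails. Use the quadratic:
[H+] = [−0.00032 + √(0.00032² + 1.15e-05)]/2 = 1.54 × 10^-3 M
pH = −log[H+] = −log(1.54 × 10^-3) = 2.81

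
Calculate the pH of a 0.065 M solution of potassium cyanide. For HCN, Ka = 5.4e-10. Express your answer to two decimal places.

pH = 11.04

CN- is the conjugate base of the weak acid HCN.
Kb = Kw/Ka = 1.0×10^-14 / 5.4 × 10^-10 = 1.85 × 10^-5
Let x = [OH-] at equilibrium. Kb = x²/(0.065 − x).
Assume x ≪ 0.065: x ≈ √(1.85 × 10^-5 × 0.065) = 1.10 × 10^-3 M
Check: 1.7% ionized — well under 5%, approximation valid.
pOH = −log(1.10 × 10^-3) = 2.96; pH = 14.00 − 2.96 = 11.04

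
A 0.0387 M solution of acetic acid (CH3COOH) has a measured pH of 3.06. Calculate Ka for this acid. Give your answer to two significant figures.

Ka = 2.0 × 10^-5

[H+] = 10^(-3.06) = 8.71 × 10^-4 M
At equilibrium [HA] = 0.0387 − 8.71 × 10^-4 = 3.78 × 10^-2 M
Ka = [H+][A-]/[HA] = (8.71 × 10^-4)² / 3.78 × 10^-2 = 2.0 × 10^-5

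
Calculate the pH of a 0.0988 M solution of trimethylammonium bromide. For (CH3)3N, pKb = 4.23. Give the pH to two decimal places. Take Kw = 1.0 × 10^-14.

(CH3)3NH+ is the conjugate acid of the weak base (CH3)3N.
Kb = 10^(−4.23) = 5.89 × 10^-5
Ka = Kw/Kb = 1.0×10^-14 / 5.89 × 10^-5 = 1.70 × 10^-10
From the ICE table, Ka = x²/(0.0988 − x) = 1.70 × 10^-10.
Neglecting x in the denominator: x = √(1.70 × 10^-10 × 0.0988) = 4.10 × 10^-6 M
pH = −log(4.10 × 10^-6) = 5.39

pH = 5.39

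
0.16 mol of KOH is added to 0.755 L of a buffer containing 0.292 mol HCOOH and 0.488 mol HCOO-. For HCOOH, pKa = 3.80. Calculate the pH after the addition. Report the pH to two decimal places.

OH- converts HCOOH to HCOO-: HCOOH → 0.132 mol, HCOO- → 0.648 mol.
pH = pKa + log(n_HCOO-/n_HCOOH) = 3.80 + log(0.648/0.132) = 3.80 + (+0.691)

pH = 4.49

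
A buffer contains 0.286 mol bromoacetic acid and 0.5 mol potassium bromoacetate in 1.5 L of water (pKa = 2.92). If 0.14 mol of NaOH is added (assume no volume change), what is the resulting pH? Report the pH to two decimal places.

pH = 3.56

OH- converts BrCH2COOH to BrCH2COO-: BrCH2COOH → 0.146 mol, BrCH2COO- → 0.64 mol.
pH = pKa + log(n_BrCH2COO-/n_BrCH2COOH) = 2.92 + log(0.64/0.146) = 2.92 + (+0.642)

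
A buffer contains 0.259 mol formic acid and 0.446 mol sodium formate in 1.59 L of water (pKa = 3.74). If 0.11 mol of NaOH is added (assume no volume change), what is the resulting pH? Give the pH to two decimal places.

OH- converts HCOOH to HCOO-: HCOOH → 0.149 mol, HCOO- → 0.556 mol.
Henderson–Hasselbalch with mole ratio 0.556/0.149: pH = 3.74 + (+0.572)

pH = 4.31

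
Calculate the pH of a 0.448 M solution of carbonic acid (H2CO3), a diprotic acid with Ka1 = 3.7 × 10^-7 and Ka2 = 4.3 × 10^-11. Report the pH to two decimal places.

pH = 3.39

Since Ka1 ≫ Ka2, the first ionization dominates [H+].
Ka1 = x²/(0.448 − x) = 3.7 × 10^-7
x ≈ √(3.7 × 10^-7 × 0.448) = 4.07 × 10^-4 M
pH = −log(4.07 × 10^-4) = 3.39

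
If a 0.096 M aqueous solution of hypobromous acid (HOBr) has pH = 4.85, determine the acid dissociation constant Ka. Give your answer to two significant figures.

[H+] = 10^(-4.85) = 1.41 × 10^-5 M
At equilibrium [HA] = 0.096 − 1.41 × 10^-5 = 9.60 × 10^-2 M
Ka = [H+][A-]/[HA] = (1.41 × 10^-5)² / 9.60 × 10^-2 = 2.1 × 10^-9

Ka = 2.1 × 10^-9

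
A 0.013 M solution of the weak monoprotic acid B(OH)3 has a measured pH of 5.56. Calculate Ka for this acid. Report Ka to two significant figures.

Ka = 5.8 × 10^-10

[H+] = 10^(-5.56) = 2.75 × 10^-6 M
At equilibrium [HA] = 0.013 − 2.75 × 10^-6 = 1.30 × 10^-2 M
Ka = [H+][A-]/[HA] = (2.75 × 10^-6)² / 1.30 × 10^-2 = 5.8 × 10^-10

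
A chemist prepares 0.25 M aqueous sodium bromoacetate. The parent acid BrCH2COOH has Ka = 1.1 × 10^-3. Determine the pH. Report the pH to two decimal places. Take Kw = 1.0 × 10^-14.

BrCH2COO- is the conjugate base of the weak acid BrCH2COOH.
Kb = Kw/Ka = 1.0×10^-14 / 1.1 × 10^-3 = 9.09 × 10^-12
Kb = x²/(0.25 − x) = 9.09 × 10^-12
Assume x ≪ 0.25: x ≈ √(9.09 × 10^-12 × 0.25) = 1.51 × 10^-6 M
pOH = −log(1.51 × 10^-6) = 5.82; pH = 14.00 − 5.82 = 8.18

pH = 8.18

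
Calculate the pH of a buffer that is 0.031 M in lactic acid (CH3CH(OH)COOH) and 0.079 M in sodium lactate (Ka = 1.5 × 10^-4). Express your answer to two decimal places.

pKa = −log(1.5 × 10^-4) = 3.824
pH = pKa + log([A⁻]/[HA]) = 3.824 + log(0.079/0.031)
pH = 3.824 + (+0.406) = 4.23

pH = 4.23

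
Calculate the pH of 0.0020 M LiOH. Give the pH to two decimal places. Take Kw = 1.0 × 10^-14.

LiOH is a strong base; [OH-] = 0.002 M.
pOH = -log(0.002) = 2.70
pH = 14.00 - 2.70 = 11.30

pH = 11.30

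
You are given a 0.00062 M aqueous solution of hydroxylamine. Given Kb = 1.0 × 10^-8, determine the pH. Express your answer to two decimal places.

NH2OH + H2O ⇌ NH3OH+ + OH-
From the ICE table, Kb = [OH-]²/(0.00062 − [OH-]) = 1.0 × 10^-8.
Since Kb ≪ C₀, [OH-] ≈ √(Kb·C₀) = 2.49 × 10^-6 M.
([OH-]/C₀ = 0.4% < 5%, so the approximation holds.)
pOH = 5.60, so pH = 14.00 − pOH = 8.40

pH = 8.40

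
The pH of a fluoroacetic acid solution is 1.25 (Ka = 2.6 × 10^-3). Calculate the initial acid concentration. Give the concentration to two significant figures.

[H+] = 10^(-1.25) = 5.62 × 10^-2 M = x
Ka = x²/(C₀ − x) ⇒ C₀ = x + x²/Ka
C₀ = 5.62 × 10^-2 + (5.62 × 10^-2)²/(2.6 × 10^-3) = 1.27 M

C₀ = 1.3 M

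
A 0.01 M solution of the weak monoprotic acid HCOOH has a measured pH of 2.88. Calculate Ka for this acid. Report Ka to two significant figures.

[H+] = 10^(-2.88) = 1.32 × 10^-3 M
At equilibrium [HA] = 0.01 − 1.32 × 10^-3 = 8.68 × 10^-3 M
Ka = [H+][A-]/[HA] = (1.32 × 10^-3)² / 8.68 × 10^-3 = 2.0 × 10^-4

Ka = 2.0 × 10^-4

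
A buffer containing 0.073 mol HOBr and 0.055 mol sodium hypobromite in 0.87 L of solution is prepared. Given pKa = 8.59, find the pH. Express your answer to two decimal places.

pH = 8.47

pH = pKa + log([A⁻]/[HA]) = 8.59 + log(0.055/0.073)
pH = 8.59 + (-0.123) = 8.47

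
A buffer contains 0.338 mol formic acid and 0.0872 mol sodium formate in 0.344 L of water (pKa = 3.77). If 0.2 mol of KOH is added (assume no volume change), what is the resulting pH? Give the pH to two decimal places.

After neutralization: n(HCOOH) = 0.138 mol, n(HCOO-) = 0.287 mol.
pH = pKa + log([A⁻]/[HA]) = 3.77 + log(0.287/0.138) = 3.77 +0.318

pH = 4.09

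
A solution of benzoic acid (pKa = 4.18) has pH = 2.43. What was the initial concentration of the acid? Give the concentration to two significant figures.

[H+] = 10^(-2.43) = 3.72 × 10^-3 M = x
Ka = 10^(−4.18) = 6.61 × 10^-5
Ka = x²/(C₀ − x) ⇒ C₀ = x + x²/Ka
C₀ = 3.72 × 10^-3 + (3.72 × 10^-3)²/(6.61 × 10^-5) = 2.13 × 10^-1 M

C₀ = 2.1 × 10^-1 M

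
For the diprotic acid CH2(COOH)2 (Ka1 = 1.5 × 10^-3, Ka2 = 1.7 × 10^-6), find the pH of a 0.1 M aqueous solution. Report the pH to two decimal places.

pH = 1.94

Since Ka1 ≫ Ka2, the first ionization dominates [H+].
Ka1 = x²/(0.1 − x) = 1.5 × 10^-3
Solving the quadratic: x = (−Ka1 + √(Ka1² + 4·Ka1·C₀))/2 = 1.15 × 10^-2 M
pH = −log(1.15 × 10^-2) = 1.94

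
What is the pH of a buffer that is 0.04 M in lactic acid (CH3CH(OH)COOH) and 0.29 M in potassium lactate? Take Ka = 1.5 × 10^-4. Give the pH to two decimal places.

pKa = −log(1.5 × 10^-4) = 3.824
Henderson–Hasselbalch: pH = pKa + log([CH3CH(OH)COO-]/[CH3CH(OH)COOH]) = 3.824 + log(0.29/0.04)
pH = 3.824 + (+0.860) = 4.68

pH = 4.68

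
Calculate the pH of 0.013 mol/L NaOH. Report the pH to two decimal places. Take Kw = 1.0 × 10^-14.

NaOH is a strong base; [OH-] = 0.013 M.
pOH = -log(0.013) = 1.89
pH = 14.00 - 1.89 = 12.11

pH = 12.11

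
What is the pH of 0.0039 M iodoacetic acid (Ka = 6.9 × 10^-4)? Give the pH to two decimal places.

pH = 2.88

ICH2COOH ⇌ ICH2COO- + H+
From the ICE table, Ka = [H+]²/(0.0039 − [H+]) = 6.9 × 10^-4.
The 5% rule fails; solving [H+]² + Ka·[H+] − Ka·C₀ = 0 exactly:
[H+] = (−Ka + √(Ka² + 4·Ka·C₀))/2 = 1.33 × 10^-3 M
pH = −log[H+] = −log(1.33 × 10^-3) = 2.88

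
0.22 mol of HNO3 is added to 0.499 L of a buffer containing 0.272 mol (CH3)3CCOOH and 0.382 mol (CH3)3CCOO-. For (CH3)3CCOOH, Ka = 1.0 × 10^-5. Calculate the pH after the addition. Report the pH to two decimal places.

Added H+ converts (CH3)3CCOO- to (CH3)3CCOOH: (CH3)3CCOOH → 0.492 mol, (CH3)3CCOO- → 0.162 mol.
pKa = −log(1.0 × 10^-5) = 5.000
Henderson–Hasselbalch with mole ratio 0.162/0.492: pH = 5.000 + (-0.482)

pH = 4.52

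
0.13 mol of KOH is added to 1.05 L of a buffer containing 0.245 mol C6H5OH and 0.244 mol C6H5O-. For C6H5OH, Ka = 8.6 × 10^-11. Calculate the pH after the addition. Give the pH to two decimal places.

pH = 10.58

After neutralization: n(C6H5OH) = 0.115 mol, n(C6H5O-) = 0.374 mol.
pKa = −log(8.6 × 10^-11) = 10.066
Henderson–Hasselbalch with mole ratio 0.374/0.115: pH = 10.066 + (+0.512)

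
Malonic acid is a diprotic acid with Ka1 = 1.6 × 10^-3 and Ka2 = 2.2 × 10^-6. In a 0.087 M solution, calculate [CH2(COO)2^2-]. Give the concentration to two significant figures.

2.2 × 10^-6 M

First ionization gives [H+] ≈ [CH2(COOH)COO-] = 1.10 × 10^-2 M.
Second step: Ka2 = [H+][CH2(COO)2^2-]/[CH2(COOH)COO-] ≈ [CH2(COO)2^2-] (since [H+] ≈ [CH2(COOH)COO-]).
So [CH2(COO)2^2-] ≈ Ka2.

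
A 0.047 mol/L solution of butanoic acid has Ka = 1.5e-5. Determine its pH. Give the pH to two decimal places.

pH = 3.08

CH3(CH2)2COOH ⇌ CH3(CH2)2COO- + H+
From the ICE table, Ka = [H+]²/(0.047 − [H+]) = 1.5 × 10^-5.
Neglecting [H+] in the denominator: [H+] = √(1.5 × 10^-5 × 0.047) = 8.40 × 10^-4 M
([H+]/C₀ = 1.8% < 5%, so the approximation holds.)
pH = −log[H+] = −log(8.40 × 10^-4) = 3.08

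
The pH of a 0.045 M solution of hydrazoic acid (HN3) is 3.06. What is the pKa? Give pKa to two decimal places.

pKa = 4.76

[H+] = 10^(-3.06) = 8.71 × 10^-4 M
At equilibrium [HA] = 0.045 − 8.71 × 10^-4 = 4.41 × 10^-2 M
Ka = [H+][A-]/[HA] = (8.71 × 10^-4)² / 4.41 × 10^-2 = 1.72 × 10^-5
pKa = -log(1.72 × 10^-5) = 4.76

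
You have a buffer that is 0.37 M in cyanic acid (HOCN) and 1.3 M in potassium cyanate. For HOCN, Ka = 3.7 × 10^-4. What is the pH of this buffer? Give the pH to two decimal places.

pKa = −log(3.7 × 10^-4) = 3.432
Using pH = pKa + log([base]/[acid]) with [base]/[acid] = 1.3/0.37:
pH = 3.432 + (+0.546) = 3.98

pH = 3.98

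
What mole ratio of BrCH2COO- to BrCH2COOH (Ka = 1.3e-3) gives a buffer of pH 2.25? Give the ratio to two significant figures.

pKa = -log(1.3 × 10^-3) = 2.886
pH = pKa + log(r) ⇒ log(r) = 2.25 − 2.886 = -0.636
r = [BrCH2COO-]/[BrCH2COOH] = 10^(-0.636) = 0.231

ratio = 0.23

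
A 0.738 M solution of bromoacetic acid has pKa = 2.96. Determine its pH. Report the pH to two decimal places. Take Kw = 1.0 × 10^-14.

BrCH2COOH ⇌ BrCH2COO- + H+
Ka = 10^(−2.96) = 1.10 × 10^-3
From the ICE table, Ka = [H+]²/(0.738 − [H+]) = 1.10 × 10^-3.
Since Ka ≪ C₀, [H+] ≈ √(Ka·C₀) = 2.85 × 10^-2 M.
pH = −log(2.85 × 10^-2) = 1.55

pH = 1.55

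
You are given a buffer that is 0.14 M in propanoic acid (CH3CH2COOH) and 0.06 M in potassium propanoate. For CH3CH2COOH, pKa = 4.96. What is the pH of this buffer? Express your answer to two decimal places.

pH = 4.59

pH = pKa + log([A⁻]/[HA]) = 4.96 + log(0.06/0.14)
pH = 4.96 + (-0.368) = 4.59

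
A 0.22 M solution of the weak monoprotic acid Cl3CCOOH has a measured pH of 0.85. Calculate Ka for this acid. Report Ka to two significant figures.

Ka = 2.5 × 10^-1

[H+] = 10^(-0.85) = 1.41 × 10^-1 M
At equilibrium [HA] = 0.22 − 1.41 × 10^-1 = 7.90 × 10^-2 M
Ka = [H+][A-]/[HA] = (1.41 × 10^-1)² / 7.90 × 10^-2 = 2.5 × 10^-1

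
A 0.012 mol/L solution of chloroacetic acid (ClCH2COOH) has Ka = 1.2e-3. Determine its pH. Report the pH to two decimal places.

pH = 2.49

ClCH2COOH ⇌ ClCH2COO- + H+
Let x = [H+] at equilibrium. Ka = x²/(0.012 − x).
Here C₀/Ka ≈ 10, so the small-x approximation fails. Use the quadratic:
x = [−0.0012 + √(0.0012² + 5.76e-05)]/2 = 3.24 × 10^-3 M
pH = −log[H+] = −log(3.24 × 10^-3) = 2.49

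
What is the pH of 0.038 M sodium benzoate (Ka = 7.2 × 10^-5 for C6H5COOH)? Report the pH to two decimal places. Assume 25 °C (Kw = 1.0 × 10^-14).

pH = 8.36

C6H5COO- is the conjugate base of the weak acid C6H5COOH.
Kb = Kw/Ka = 1.0×10^-14 / 7.2 × 10^-5 = 1.39 × 10^-10
Kb = [OH-]²/(0.038 − [OH-]) = 1.39 × 10^-10
Since Kb ≪ C₀, [OH-] ≈ √(Kb·C₀) = 2.30 × 10^-6 M.
pOH = −log(2.30 × 10^-6) = 5.64; pH = 14.00 − 5.64 = 8.36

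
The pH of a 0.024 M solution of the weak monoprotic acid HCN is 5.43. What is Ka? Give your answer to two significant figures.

Ka = 5.8 × 10^-10

[H+] = 10^(-5.43) = 3.72 × 10^-6 M
At equilibrium [HA] = 0.024 − 3.72 × 10^-6 = 2.40 × 10^-2 M
Ka = [H+][A-]/[HA] = (3.72 × 10^-6)² / 2.40 × 10^-2 = 5.8 × 10^-10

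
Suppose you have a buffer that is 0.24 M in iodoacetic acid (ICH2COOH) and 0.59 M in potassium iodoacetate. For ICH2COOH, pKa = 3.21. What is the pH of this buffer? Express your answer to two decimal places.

pH = 3.60

Henderson–Hasselbalch: pH = pKa + log([ICH2COO-]/[ICH2COOH]) = 3.21 + log(0.59/0.24)
pH = 3.21 + (+0.391) = 3.60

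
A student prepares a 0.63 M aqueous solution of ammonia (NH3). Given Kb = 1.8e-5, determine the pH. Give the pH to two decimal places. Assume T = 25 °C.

NH3 + H2O ⇌ NH4+ + OH-
Kb = [OH-]²/(0.63 − [OH-]) = 1.8 × 10^-5
Neglecting [OH-] in the denominator: [OH-] = √(1.8 × 10^-5 × 0.63) = 3.37 × 10^-3 M
([OH-]/C₀ = 0.53% < 5%, so the approximation holds.)
pOH = −log(3.37 × 10^-3) = 2.47; pH = 14.00 − 2.47 = 11.53

pH = 11.53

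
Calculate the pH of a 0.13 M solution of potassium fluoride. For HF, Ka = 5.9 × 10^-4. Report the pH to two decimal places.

F- is the conjugate base of the weak acid HF.
Kb = Kw/Ka = 1.0×10^-14 / 5.9 × 10^-4 = 1.69 × 10^-11
From the ICE table, Kb = [OH-]²/(0.13 − [OH-]) = 1.69 × 10^-11.
Since Kb ≪ C₀, [OH-] ≈ √(Kb·C₀) = 1.48 × 10^-6 M.
pOH = 5.83, so pH = 14.00 − pOH = 8.17

pH = 8.17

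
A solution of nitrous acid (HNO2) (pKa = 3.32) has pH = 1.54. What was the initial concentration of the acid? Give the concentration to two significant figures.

[H+] = 10^(-1.54) = 2.88 × 10^-2 M = x
Ka = 10^(−3.32) = 4.79 × 10^-4
Ka = x²/(C₀ − x) ⇒ C₀ = x + x²/Ka
C₀ = 2.88 × 10^-2 + (2.88 × 10^-2)²/(4.79 × 10^-4) = 1.76 M

C₀ = 1.8 M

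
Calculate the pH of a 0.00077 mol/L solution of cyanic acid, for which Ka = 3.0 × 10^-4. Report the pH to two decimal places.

HOCN ⇌ OCN- + H+
Ka = x²/(0.00077 − x) = 3.0 × 10^-4
Here C₀/Ka ≈ 2.57, so the small-x approximation fails. Use the quadratic:
x = (−Ka + √(Ka² + 4·Ka·C₀))/2 = 3.53 × 10^-4 M
pH = −log[H+] = −log(3.53 × 10^-4) = 3.45

pH = 3.45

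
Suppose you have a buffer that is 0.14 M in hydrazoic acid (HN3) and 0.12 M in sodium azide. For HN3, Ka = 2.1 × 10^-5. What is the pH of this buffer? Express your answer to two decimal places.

pH = 4.61

pKa = −log(2.1 × 10^-5) = 4.678
pH = pKa + log([A⁻]/[HA]) = 4.678 + log(0.12/0.14)
pH = 4.678 + (-0.067) = 4.61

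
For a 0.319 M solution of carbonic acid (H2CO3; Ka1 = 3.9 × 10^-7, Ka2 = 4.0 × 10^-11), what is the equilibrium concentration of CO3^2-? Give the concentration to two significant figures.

4.0 × 10^-11 M

First ionization gives [H+] ≈ [HCO3-] = 3.53 × 10^-4 M.
Second step: Ka2 = [H+][CO3^2-]/[HCO3-] ≈ [CO3^2-] (since [H+] ≈ [HCO3-]).
So [CO3^2-] ≈ Ka2.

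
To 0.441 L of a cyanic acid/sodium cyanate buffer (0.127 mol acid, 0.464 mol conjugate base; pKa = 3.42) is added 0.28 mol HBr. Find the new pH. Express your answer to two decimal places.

After neutralization: n(HOCN) = 0.407 mol, n(OCN-) = 0.184 mol.
pH = pKa + log([A⁻]/[HA]) = 3.42 + log(0.184/0.407) = 3.42 -0.345

pH = 3.08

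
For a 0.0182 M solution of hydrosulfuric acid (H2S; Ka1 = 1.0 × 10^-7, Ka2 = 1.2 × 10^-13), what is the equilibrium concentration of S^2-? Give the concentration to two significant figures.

First ionization gives [H+] ≈ [HS-] = 4.27 × 10^-5 M.
Second step: Ka2 = [H+][S^2-]/[HS-] ≈ [S^2-] (since [H+] ≈ [HS-]).
So [S^2-] ≈ Ka2.

1.2 × 10^-13 M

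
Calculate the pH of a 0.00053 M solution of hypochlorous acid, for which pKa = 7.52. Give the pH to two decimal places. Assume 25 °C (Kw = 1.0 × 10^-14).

pH = 5.40

HOCl ⇌ OCl- + H+
Ka = 10^(−7.52) = 3.02 × 10^-8
Ka = x²/(0.00053 − x) = 3.02 × 10^-8
Neglecting x in the denominator: x = √(3.02 × 10^-8 × 0.00053) = 4.00 × 10^-6 M
pH = −log(4.00 × 10^-6) = 5.40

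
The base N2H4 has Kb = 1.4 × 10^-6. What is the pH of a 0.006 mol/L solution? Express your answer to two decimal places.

pH = 9.96

N2H4 + H2O ⇌ N2H5+ + OH-
From the ICE table, Kb = [OH-]²/(0.006 − [OH-]) = 1.4 × 10^-6.
Neglecting [OH-] in the denominator: [OH-] = √(1.4 × 10^-6 × 0.006) = 9.17 × 10^-5 M
pOH = −log(9.17 × 10^-5) = 4.04; pH = 14.00 − 4.04 = 9.96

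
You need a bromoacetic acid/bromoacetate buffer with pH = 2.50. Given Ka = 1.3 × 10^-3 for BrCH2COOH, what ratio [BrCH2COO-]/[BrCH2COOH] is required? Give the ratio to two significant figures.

ratio = 0.41

pKa = -log(1.3 × 10^-3) = 2.886
pH = pKa + log(r) ⇒ log(r) = 2.50 − 2.886 = -0.386
r = [BrCH2COO-]/[BrCH2COOH] = 10^(-0.386) = 0.411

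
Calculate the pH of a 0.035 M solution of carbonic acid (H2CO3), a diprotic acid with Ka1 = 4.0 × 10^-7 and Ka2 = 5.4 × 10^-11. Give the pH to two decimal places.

Since Ka1 ≫ Ka2, the first ionization dominates [H+].
Ka1 = x²/(0.035 − x) = 4.0 × 10^-7
x ≈ √(4.0 × 10^-7 × 0.035) = 1.18 × 10^-4 M
pH = −log(1.18 × 10^-4) = 3.93

pH = 3.93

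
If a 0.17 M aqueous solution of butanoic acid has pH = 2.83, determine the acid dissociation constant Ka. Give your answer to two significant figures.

Ka = 1.3 × 10^-5

[H+] = 10^(-2.83) = 1.48 × 10^-3 M
At equilibrium [HA] = 0.17 − 1.48 × 10^-3 = 1.69 × 10^-1 M
Ka = [H+][A-]/[HA] = (1.48 × 10^-3)² / 1.69 × 10^-1 = 1.3 × 10^-5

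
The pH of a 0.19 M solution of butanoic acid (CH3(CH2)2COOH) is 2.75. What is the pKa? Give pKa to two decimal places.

[H+] = 10^(-2.75) = 1.78 × 10^-3 M
At equilibrium [HA] = 0.19 − 1.78 × 10^-3 = 1.88 × 10^-1 M
Ka = [H+][A-]/[HA] = (1.78 × 10^-3)² / 1.88 × 10^-1 = 1.69 × 10^-5
pKa = -log(1.69 × 10^-5) = 4.77

pKa = 4.77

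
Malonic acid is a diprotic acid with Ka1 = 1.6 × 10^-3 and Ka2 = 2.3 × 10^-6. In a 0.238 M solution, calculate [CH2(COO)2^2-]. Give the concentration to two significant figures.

2.3 × 10^-6 M

First ionization gives [H+] ≈ [CH2(COOH)COO-] = 1.87 × 10^-2 M.
Second step: Ka2 = [H+][CH2(COO)2^2-]/[CH2(COOH)COO-] ≈ [CH2(COO)2^2-] (since [H+] ≈ [CH2(COOH)COO-]).
So [CH2(COO)2^2-] ≈ Ka2.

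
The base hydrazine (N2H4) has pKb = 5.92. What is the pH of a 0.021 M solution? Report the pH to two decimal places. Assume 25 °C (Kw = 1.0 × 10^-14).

pH = 10.20

N2H4 + H2O ⇌ N2H5+ + OH-
Kb = 10^(−5.92) = 1.20 × 10^-6
Let x = [OH-] at equilibrium. Kb = x²/(0.021 − x).
Assume x ≪ 0.021: x ≈ √(1.20 × 10^-6 × 0.021) = 1.59 × 10^-4 M
pOH = −log(1.59 × 10^-4) = 3.80; pH = 14.00 − 3.80 = 10.20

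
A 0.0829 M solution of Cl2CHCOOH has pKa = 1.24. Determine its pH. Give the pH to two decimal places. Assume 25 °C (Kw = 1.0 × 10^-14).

pH = 1.34

Cl2CHCOOH ⇌ Cl2CHCOO- + H+
Ka = 10^(−1.24) = 5.75 × 10^-2
Let x = [H+] at equilibrium. Ka = x²/(0.0829 − x).
The 5% rule fails; solving x² + Ka·x − Ka·C₀ = 0 exactly:
x = [−0.0575 + √(0.0575² + 0.0191)]/2 = 4.60 × 10^-2 M
pH = −log[H+] = −log(4.60 × 10^-2) = 1.34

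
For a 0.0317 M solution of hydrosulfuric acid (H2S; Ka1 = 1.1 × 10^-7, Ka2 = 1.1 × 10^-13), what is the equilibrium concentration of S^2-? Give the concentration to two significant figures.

First ionization gives [H+] ≈ [HS-] = 5.91 × 10^-5 M.
Second step: Ka2 = [H+][S^2-]/[HS-] ≈ [S^2-] (since [H+] ≈ [HS-]).
So [S^2-] ≈ Ka2.

1.1 × 10^-13 M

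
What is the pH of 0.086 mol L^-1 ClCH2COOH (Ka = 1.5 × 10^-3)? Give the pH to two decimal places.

ClCH2COOH ⇌ ClCH2COO- + H+
From the ICE table, Ka = x²/(0.086 − x) = 1.5 × 10^-3.
x is not negligible relative to C₀; solve x² + 0.0015·x − 0.000129 = 0.
x = [−0.0015 + √(0.0015² + 0.000516)]/2 = 1.06 × 10^-2 M
pH = −log[H+] = −log(1.06 × 10^-2) = 1.97

pH = 1.97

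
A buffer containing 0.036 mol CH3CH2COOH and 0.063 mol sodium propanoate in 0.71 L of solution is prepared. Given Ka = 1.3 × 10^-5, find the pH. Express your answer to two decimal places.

pKa = −log(1.3 × 10^-5) = 4.886
Using pH = pKa + log([base]/[acid]) with [base]/[acid] = 0.063/0.036:
pH = 4.886 + (+0.243) = 5.13

pH = 5.13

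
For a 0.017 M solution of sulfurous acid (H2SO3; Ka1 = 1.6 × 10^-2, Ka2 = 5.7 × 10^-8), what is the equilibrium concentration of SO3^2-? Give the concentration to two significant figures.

5.7 × 10^-8 M

First ionization gives [H+] ≈ [HSO3-] = 1.03 × 10^-2 M.
Second step: Ka2 = [H+][SO3^2-]/[HSO3-] ≈ [SO3^2-] (since [H+] ≈ [HSO3-]).
So [SO3^2-] ≈ Ka2.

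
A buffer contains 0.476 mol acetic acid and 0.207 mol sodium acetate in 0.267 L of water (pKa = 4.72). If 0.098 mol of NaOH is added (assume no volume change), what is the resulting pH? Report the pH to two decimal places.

pH = 4.63

After neutralization: n(CH3COOH) = 0.378 mol, n(CH3COO-) = 0.305 mol.
pH = pKa + log(n_CH3COO-/n_CH3COOH) = 4.72 + log(0.305/0.378) = 4.72 + (-0.093)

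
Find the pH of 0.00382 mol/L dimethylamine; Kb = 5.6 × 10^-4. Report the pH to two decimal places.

pH = 11.08

(CH3)2NH + H2O ⇌ (CH3)2NH2+ + OH-
Kb = [OH-]²/(0.00382 − [OH-]) = 5.6 × 10^-4
The 5% rule fails; solving [OH-]² + Kb·[OH-] − Kb·C₀ = 0 exactly:
[OH-] = [−0.00056 + √(0.00056² + 8.56e-06)]/2 = 1.21 × 10^-3 M
pOH = 2.92, so pH = 14.00 − pOH = 11.08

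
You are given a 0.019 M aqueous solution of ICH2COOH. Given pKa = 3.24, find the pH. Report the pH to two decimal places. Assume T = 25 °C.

ICH2COOH ⇌ ICH2COO- + H+
Ka = 10^(−3.24) = 5.75 × 10^-4
Ka = x²/(0.019 − x) = 5.75 × 10^-4
The 5% rule fails; solving x² + Ka·x − Ka·C₀ = 0 exactly:
x = [−0.000575 + √(0.000575² + 4.37e-05)]/2 = 3.03 × 10^-3 M
pH = −log(3.03 × 10^-3) = 2.52

pH = 2.52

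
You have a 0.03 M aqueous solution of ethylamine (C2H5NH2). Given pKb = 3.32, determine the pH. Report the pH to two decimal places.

pH = 11.55

C2H5NH2 + H2O ⇌ C2H5NH3+ + OH-
Kb = 10^(−3.32) = 4.79 × 10^-4
Let x = [OH-] at equilibrium. Kb = x²/(0.03 − x).
x is not negligible relative to C₀; solve x² + 0.000479·x − 1.44e-05 = 0.
x = [−0.000479 + √(0.000479² + 5.75e-05)]/2 = 3.56 × 10^-3 M
pOH = −log(3.56 × 10^-3) = 2.45; pH = 14.00 − 2.45 = 11.55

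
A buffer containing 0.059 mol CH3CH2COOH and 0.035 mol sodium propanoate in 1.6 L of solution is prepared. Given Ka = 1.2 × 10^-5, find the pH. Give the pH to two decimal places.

pH = 4.69

pKa = −log(1.2 × 10^-5) = 4.921
Using pH = pKa + log([base]/[acid]) with [base]/[acid] = 0.035/0.059:
pH = 4.921 + (-0.227) = 4.69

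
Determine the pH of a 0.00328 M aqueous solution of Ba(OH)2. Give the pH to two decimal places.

pH = 11.82

Ba(OH)2 is a strong base (each formula unit releases 2 OH-); [OH-] = 0.00656 M.
pOH = -log(0.00656) = 2.18
pH = 14.00 - 2.18 = 11.82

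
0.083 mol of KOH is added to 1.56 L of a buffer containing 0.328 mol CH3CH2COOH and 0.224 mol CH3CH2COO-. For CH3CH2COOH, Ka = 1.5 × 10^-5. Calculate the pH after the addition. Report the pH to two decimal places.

After neutralization: n(CH3CH2COOH) = 0.245 mol, n(CH3CH2COO-) = 0.307 mol.
pKa = −log(1.5 × 10^-5) = 4.824
pH = pKa + log([A⁻]/[HA]) = 4.824 + log(0.307/0.245) = 4.824 +0.098

pH = 4.92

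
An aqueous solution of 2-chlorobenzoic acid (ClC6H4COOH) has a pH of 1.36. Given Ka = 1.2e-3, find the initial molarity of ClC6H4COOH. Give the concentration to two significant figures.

C₀ = 1.6 M

[H+] = 10^(-1.36) = 4.37 × 10^-2 M = x
Ka = x²/(C₀ − x) ⇒ C₀ = x + x²/Ka
C₀ = 4.37 × 10^-2 + (4.37 × 10^-2)²/(1.2 × 10^-3) = 1.64 M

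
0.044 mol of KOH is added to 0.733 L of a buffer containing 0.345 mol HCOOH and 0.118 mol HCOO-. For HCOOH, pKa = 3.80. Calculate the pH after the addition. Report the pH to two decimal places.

pH = 3.53

OH- converts HCOOH to HCOO-: HCOOH → 0.301 mol, HCOO- → 0.162 mol.
pH = pKa + log(n_HCOO-/n_HCOOH) = 3.80 + log(0.162/0.301) = 3.80 + (-0.269)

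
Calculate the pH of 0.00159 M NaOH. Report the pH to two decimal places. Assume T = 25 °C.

NaOH is a strong base; [OH-] = 0.00159 M.
pOH = -log(0.00159) = 2.80
pH = 14.00 - 2.80 = 11.20

pH = 11.20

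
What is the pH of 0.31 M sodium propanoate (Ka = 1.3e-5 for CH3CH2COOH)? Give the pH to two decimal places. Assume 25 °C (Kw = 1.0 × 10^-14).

pH = 9.19

CH3CH2COO- is the conjugate base of the weak acid CH3CH2COOH.
Kb = Kw/Ka = 1.0×10^-14 / 1.3 × 10^-5 = 7.69 × 10^-10
Kb = x²/(0.31 − x) = 7.69 × 10^-10
Since Kb ≪ C₀, x ≈ √(Kb·C₀) = 1.54 × 10^-5 M.
(x/C₀ = 0.005% < 5%, so the approximation holds.)
pOH = −log(1.54 × 10^-5) = 4.81; pH = 14.00 − 4.81 = 9.19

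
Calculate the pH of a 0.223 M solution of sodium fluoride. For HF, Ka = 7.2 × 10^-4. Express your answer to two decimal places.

F- is the conjugate base of the weak acid HF.
Kb = Kw/Ka = 1.0×10^-14 / 7.2 × 10^-4 = 1.39 × 10^-11
Kb = [OH-]²/(0.223 − [OH-]) = 1.39 × 10^-11
Assume [OH-] ≪ 0.223: [OH-] ≈ √(1.39 × 10^-11 × 0.223) = 1.76 × 10^-6 M
pOH = −log(1.76 × 10^-6) = 5.75; pH = 14.00 − 5.75 = 8.25

pH = 8.25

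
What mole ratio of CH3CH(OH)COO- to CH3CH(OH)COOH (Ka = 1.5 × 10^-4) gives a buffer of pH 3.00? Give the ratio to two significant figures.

ratio = 0.15

pKa = -log(1.5 × 10^-4) = 3.824
pH = pKa + log(r) ⇒ log(r) = 3.00 − 3.824 = -0.824
r = [CH3CH(OH)COO-]/[CH3CH(OH)COOH] = 10^(-0.824) = 0.15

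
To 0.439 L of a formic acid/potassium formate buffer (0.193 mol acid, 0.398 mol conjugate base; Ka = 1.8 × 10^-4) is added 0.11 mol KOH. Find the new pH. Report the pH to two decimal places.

pH = 4.53

After neutralization: n(HCOOH) = 0.083 mol, n(HCOO-) = 0.508 mol.
pKa = −log(1.8 × 10^-4) = 3.745
pH = pKa + log([A⁻]/[HA]) = 3.745 + log(0.508/0.083) = 3.745 +0.787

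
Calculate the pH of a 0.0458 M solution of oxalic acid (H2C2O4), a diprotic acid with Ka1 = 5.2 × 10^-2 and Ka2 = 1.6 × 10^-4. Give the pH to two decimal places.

pH = 1.53

Since Ka1 ≫ Ka2, the first ionization dominates [H+].
Ka1 = x²/(0.0458 − x) = 5.2 × 10^-2
Solving the quadratic: x = (−Ka1 + √(Ka1² + 4·Ka1·C₀))/2 = 2.93 × 10^-2 M
pH = −log(2.93 × 10^-2) = 1.53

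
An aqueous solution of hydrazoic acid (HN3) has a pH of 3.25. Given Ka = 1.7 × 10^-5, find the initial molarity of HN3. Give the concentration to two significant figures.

[H+] = 10^(-3.25) = 5.62 × 10^-4 M = x
Ka = x²/(C₀ − x) ⇒ C₀ = x + x²/Ka
C₀ = 5.62 × 10^-4 + (5.62 × 10^-4)²/(1.7 × 10^-5) = 1.91 × 10^-2 M

C₀ = 1.9 × 10^-2 M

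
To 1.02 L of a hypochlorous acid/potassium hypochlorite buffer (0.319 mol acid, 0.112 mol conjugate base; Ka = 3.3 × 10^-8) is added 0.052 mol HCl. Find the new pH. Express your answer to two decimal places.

pH = 6.69

After neutralization: n(HOCl) = 0.371 mol, n(OCl-) = 0.06 mol.
pKa = −log(3.3 × 10^-8) = 7.481
Henderson–Hasselbalch with mole ratio 0.06/0.371: pH = 7.481 + (-0.791)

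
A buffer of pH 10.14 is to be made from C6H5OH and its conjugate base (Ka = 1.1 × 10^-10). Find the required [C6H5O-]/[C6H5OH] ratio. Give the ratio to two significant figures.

ratio = 1.5

pKa = -log(1.1 × 10^-10) = 9.959
pH = pKa + log(r) ⇒ log(r) = 10.14 − 9.959 = +0.181
r = [C6H5O-]/[C6H5OH] = 10^(+0.181) = 1.52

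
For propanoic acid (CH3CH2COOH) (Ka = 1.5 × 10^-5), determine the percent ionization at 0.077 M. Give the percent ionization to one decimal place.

CH3CH2COOH ⇌ CH3CH2COO- + H+; let x = [H+] at equilibrium.
x ≈ √(Ka·C₀) = √(1.5 × 10^-5 × 0.077) = 1.07 × 10^-3 M
% ionization = x/C₀ × 100% = 1.07 × 10^-3/0.077 × 100% = 1.4%

1.4%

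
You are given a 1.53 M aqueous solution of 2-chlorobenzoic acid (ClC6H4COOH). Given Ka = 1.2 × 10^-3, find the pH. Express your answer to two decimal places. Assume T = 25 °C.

pH = 1.37

ClC6H4COOH ⇌ ClC6H4COO- + H+
Let x = [H+] at equilibrium. Ka = x²/(1.53 − x).
Neglecting x in the denominator: x = √(1.2 × 10^-3 × 1.53) = 4.28 × 10^-2 M
pH = −log[H+] = −log(4.28 × 10^-2) = 1.37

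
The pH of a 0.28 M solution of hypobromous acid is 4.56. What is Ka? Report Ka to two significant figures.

Ka = 2.7 × 10^-9

[H+] = 10^(-4.56) = 2.75 × 10^-5 M
At equilibrium [HA] = 0.28 − 2.75 × 10^-5 = 2.80 × 10^-1 M
Ka = [H+][A-]/[HA] = (2.75 × 10^-5)² / 2.80 × 10^-1 = 2.7 × 10^-9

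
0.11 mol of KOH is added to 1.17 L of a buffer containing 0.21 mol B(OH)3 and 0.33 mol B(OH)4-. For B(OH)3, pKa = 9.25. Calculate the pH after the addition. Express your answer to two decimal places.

After neutralization: n(B(OH)3) = 0.1 mol, n(B(OH)4-) = 0.44 mol.
Henderson–Hasselbalch with mole ratio 0.44/0.1: pH = 9.25 + (+0.643)

pH = 9.89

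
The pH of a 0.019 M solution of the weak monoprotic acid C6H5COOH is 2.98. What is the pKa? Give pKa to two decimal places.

pKa = 4.21

[H+] = 10^(-2.98) = 1.05 × 10^-3 M
At equilibrium [HA] = 0.019 − 1.05 × 10^-3 = 1.80 × 10^-2 M
Ka = [H+][A-]/[HA] = (1.05 × 10^-3)² / 1.80 × 10^-2 = 6.12 × 10^-5
pKa = -log(6.12 × 10^-5) = 4.21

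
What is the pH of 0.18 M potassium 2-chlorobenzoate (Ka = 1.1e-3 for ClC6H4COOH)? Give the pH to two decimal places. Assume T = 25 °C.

pH = 8.11

ClC6H4COO- is the conjugate base of the weak acid ClC6H4COOH.
Kb = Kw/Ka = 1.0×10^-14 / 1.1 × 10^-3 = 9.09 × 10^-12
From the ICE table, Kb = [OH-]²/(0.18 − [OH-]) = 9.09 × 10^-12.
Since Kb ≪ C₀, [OH-] ≈ √(Kb·C₀) = 1.28 × 10^-6 M.
pOH = −log(1.28 × 10^-6) = 5.89; pH = 14.00 − 5.89 = 8.11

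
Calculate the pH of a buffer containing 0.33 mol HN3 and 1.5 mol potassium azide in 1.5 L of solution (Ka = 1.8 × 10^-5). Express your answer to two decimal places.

pKa = −log(1.8 × 10^-5) = 4.745
Using pH = pKa + log([base]/[acid]) with [base]/[acid] = 1.5/0.33:
pH = 4.745 + (+0.658) = 5.40

pH = 5.40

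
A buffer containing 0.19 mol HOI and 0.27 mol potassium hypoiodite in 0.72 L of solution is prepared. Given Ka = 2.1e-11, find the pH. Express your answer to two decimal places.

pKa = −log(2.1 × 10^-11) = 10.678
pH = pKa + log([A⁻]/[HA]) = 10.678 + log(0.27/0.19)
pH = 10.678 + (+0.153) = 10.83

pH = 10.83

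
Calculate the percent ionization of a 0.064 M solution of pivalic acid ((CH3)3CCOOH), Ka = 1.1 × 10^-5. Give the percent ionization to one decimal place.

1.3%

(CH3)3CCOOH ⇌ (CH3)3CCOO- + H+; let x = [H+] at equilibrium.
x ≈ √(Ka·C₀) = √(1.1 × 10^-5 × 0.064) = 8.39 × 10^-4 M
Fraction ionized = 8.39 × 10^-4 / 0.064 = 0.0131 → 1.3%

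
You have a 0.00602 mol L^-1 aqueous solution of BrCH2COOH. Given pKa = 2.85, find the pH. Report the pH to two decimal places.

pH = 2.64

BrCH2COOH ⇌ BrCH2COO- + H+
Ka = 10^(−2.85) = 1.41 × 10^-3
Ka = [H+]²/(0.00602 − [H+]) = 1.41 × 10^-3
The 5% rule fails; solving [H+]² + Ka·[H+] − Ka·C₀ = 0 exactly:
[H+] = [−0.00141 + √(0.00141² + 3.4e-05)]/2 = 2.29 × 10^-3 M
pH = −log(2.29 × 10^-3) = 2.64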